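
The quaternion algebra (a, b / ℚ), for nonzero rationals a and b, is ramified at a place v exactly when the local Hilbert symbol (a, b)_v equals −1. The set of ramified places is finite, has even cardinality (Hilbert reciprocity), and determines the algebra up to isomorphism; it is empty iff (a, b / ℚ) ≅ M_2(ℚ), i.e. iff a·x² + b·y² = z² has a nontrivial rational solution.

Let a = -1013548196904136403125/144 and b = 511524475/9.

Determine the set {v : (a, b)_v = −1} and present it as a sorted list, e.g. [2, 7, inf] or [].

(a, b) ≡ (-189805, 3451) mod (ℚ^×)²; places V = {2, 3, 5, 7, 11, 17, 29, ∞}.
(a,b)_3: α=-2, u≡2; β=-2, v≡1 (mod 3); (2|3)=-1, (1|3)=+1; sign (−1)^0·-1^-2·+1^-2 = +1.
(a,b)_5: α=5, u≡4; β=2, v≡1 (mod 5); (4|5)=+1, (1|5)=+1; sign (−1)^0·+1^2·+1^5 = +1.
(a,b)_∞: sgn(-189805)=−, sgn(3451)=+, so +1.
(a,b)_29: α=3, u≡5; β=1, v≡2 (mod 29); (5|29)=+1, (2|29)=-1; sign (−1)^0·+1^1·-1^3 = -1.
(a,b)_17: α=3, u≡16; β=1, v≡13 (mod 17); (16|17)=+1, (13|17)=+1; sign (−1)^0·+1^1·+1^3 = +1.
(a,b)_7: α=5, u≡5; β=3, v≡5 (mod 7); (5|7)=-1, (5|7)=-1; sign (−1)^1·-1^3·-1^5 = -1.
(a,b)_2: α=-4, β=0; u≡3, v≡3 (mod 8); ε(u)ε(v)=1·1, αω(v)=-4·1, βω(u)=0·1; sum ≡ 1  ⇒  -1.
(a,b)_11: α=5, u≡3; β=2, v≡6 (mod 11); (3|11)=+1, (6|11)=-1; sign (−1)^0·+1^2·-1^5 = -1.
(-189805, 3451 / ℚ) ramifies at {2, 7, 11, 29}: a division algebra.

[2, 7, 11, 29]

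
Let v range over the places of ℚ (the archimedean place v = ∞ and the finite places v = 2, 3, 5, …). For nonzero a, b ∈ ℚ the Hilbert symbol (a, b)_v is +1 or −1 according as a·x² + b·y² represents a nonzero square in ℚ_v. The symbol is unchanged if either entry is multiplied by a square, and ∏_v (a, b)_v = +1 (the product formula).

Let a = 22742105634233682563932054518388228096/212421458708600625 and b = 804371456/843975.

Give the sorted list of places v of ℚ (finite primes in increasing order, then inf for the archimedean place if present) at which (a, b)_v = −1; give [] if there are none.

Mod squares: a ≡ 6775639, b ≡ 496961. Check v ∈ {∞, 2, 3, 5, 7, 11, 13, 17, 19, 23, 31, 41, 43}.
v=3: a=3^-12·(≡1), b=3^-2·(≡2) mod 3; (1|3)=+1, (2|3)=-1; (−1)^{-12·-2·1}·(+1)^-2·(-1)^-12 = +1.
v=5: a=5^-4·(≡1), b=5^-2·(≡4) mod 5; (1|5)=+1, (4|5)=+1; (−1)^{-4·-2·2}·(+1)^-2·(+1)^-4 = +1.
v=13: a=13^1·(≡7), b=13^0·(≡9) mod 13; (7|13)=-1, (9|13)=+1; (−1)^{1·0·6}·(-1)^0·(+1)^1 = +1.
v=∞: 6775639 > 0 and 496961 > 0  ⇒  (a,b)_∞ = +1.
v=31: a=31^3·(≡14), b=31^-1·(≡28) mod 31; (14|31)=+1, (28|31)=+1; (−1)^{3·-1·15}·(+1)^-1·(+1)^3 = -1.
v=7: a=7^6·(≡6), b=7^2·(≡5) mod 7; (6|7)=-1, (5|7)=-1; (−1)^{6·2·3}·(-1)^2·(-1)^6 = +1.
v=17: a=17^3·(≡2), b=17^1·(≡14) mod 17; (2|17)=+1, (14|17)=-1; (−1)^{3·1·8}·(+1)^1·(-1)^3 = -1.
v=41: a=41^4·(≡21), b=41^1·(≡34) mod 41; (21|41)=+1, (34|41)=-1; (−1)^{4·1·20}·(+1)^1·(-1)^4 = +1.
v=23: a=23^3·(≡18), b=23^1·(≡7) mod 23; (18|23)=+1, (7|23)=-1; (−1)^{3·1·11}·(+1)^1·(-1)^3 = +1.
v=11: a=11^-6·(≡8), b=11^-2·(≡9) mod 11; (8|11)=-1, (9|11)=+1; (−1)^{-6·-2·5}·(-1)^-2·(+1)^-6 = +1.
v=19: a=19^-2·(≡7), b=19^0·(≡16) mod 19; (7|19)=+1, (16|19)=+1; (−1)^{-2·0·9}·(+1)^0·(+1)^-2 = +1.
v=2: v_2(a)=36, v_2(b)=10; units ≡ 7, 1 (mod 8); ε·ε+αω+βω = 1·0+36·0+10·0 ≡ 0  ⇒  (a,b)_2 = +1.
v=43: a=43^1·(≡17), b=43^0·(≡9) mod 43; (17|43)=+1, (9|43)=+1; (−1)^{1·0·21}·(+1)^0·(+1)^1 = +1.
(6775639, 496961 / ℚ) ramifies at {17, 31}: a division algebra.

[17, 31]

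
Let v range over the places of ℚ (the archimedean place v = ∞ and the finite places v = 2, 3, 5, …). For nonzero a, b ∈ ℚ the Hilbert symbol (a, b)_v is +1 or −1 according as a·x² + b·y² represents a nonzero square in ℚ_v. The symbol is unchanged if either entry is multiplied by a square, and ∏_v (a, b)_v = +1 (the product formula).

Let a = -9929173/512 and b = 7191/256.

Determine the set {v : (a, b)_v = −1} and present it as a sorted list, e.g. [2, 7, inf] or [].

Mod squares: a ≡ -68714, b ≡ 799. Check v ∈ {∞, 2, 3, 17, 43, 47}.
v=17: a=17^3·(≡1), b=17^1·(≡15) mod 17; (1|17)=+1, (15|17)=+1; (−1)^{3·1·8}·(+1)^1·(+1)^3 = +1.
v=2: v_2(a)=-9, v_2(b)=-8; units ≡ 3, 7 (mod 8); ε·ε+αω+βω = 1·1+-9·0+-8·1 ≡ 1  ⇒  (a,b)_2 = -1.
v=47: a=47^1·(≡27), b=47^1·(≡14) mod 47; (27|47)=+1, (14|47)=+1; (−1)^{1·1·23}·(+1)^1·(+1)^1 = -1.
v=∞: -68714 < 0 and 799 > 0  ⇒  (a,b)_∞ = +1.
v=3: a=3^0·(≡1), b=3^2·(≡1) mod 3; (1|3)=+1, (1|3)=+1; (−1)^{0·2·1}·(+1)^2·(+1)^0 = +1.
v=43: a=43^1·(≡11), b=43^0·(≡38) mod 43; (11|43)=+1, (38|43)=+1; (−1)^{1·0·21}·(+1)^0·(+1)^1 = +1.
|Ram(-68714, 799)| = 2, even; anisotropic at {2, 47}.

[2, 47]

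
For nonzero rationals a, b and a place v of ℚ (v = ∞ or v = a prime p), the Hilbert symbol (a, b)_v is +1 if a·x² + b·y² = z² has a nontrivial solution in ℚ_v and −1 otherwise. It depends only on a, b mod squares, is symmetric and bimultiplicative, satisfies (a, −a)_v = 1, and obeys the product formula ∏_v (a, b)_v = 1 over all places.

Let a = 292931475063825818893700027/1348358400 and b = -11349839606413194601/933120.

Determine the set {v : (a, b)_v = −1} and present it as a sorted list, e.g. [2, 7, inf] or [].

Mod squares: a ≡ 667667, b ≡ -5. Check v ∈ {∞, 2, 3, 5, 7, 11, 13, 17, 19, 23, 29}.
v=7: a=7^1·(≡6), b=7^0·(≡1) mod 7; (6|7)=-1, (1|7)=+1; (−1)^{1·0·3}·(-1)^0·(+1)^1 = +1.
v=5: a=5^-2·(≡2), b=5^-1·(≡1) mod 5; (2|5)=-1, (1|5)=+1; (−1)^{-2·-1·2}·(-1)^-1·(+1)^-2 = -1.
v=19: a=19^2·(≡6), b=19^2·(≡13) mod 19; (6|19)=+1, (13|19)=-1; (−1)^{2·2·9}·(+1)^2·(-1)^2 = +1.
v=∞: 667667 > 0 and -5 < 0  ⇒  (a,b)_∞ = +1.
v=11: a=11^7·(≡2), b=11^4·(≡2) mod 11; (2|11)=-1, (2|11)=-1; (−1)^{7·4·5}·(-1)^4·(-1)^7 = -1.
v=29: a=29^3·(≡18), b=29^2·(≡20) mod 29; (18|29)=-1, (20|29)=+1; (−1)^{3·2·14}·(-1)^2·(+1)^3 = +1.
v=23: a=23^1·(≡9), b=23^2·(≡6) mod 23; (9|23)=+1, (6|23)=+1; (−1)^{1·2·11}·(+1)^2·(+1)^1 = +1.
v=2: v_2(a)=-8, v_2(b)=-8; units ≡ 3, 3 (mod 8); ε·ε+αω+βω = 1·1+-8·1+-8·1 ≡ 1  ⇒  (a,b)_2 = -1.
v=17: a=17^-2·(≡9), b=17^0·(≡5) mod 17; (9|17)=+1, (5|17)=-1; (−1)^{-2·0·8}·(+1)^0·(-1)^-2 = +1.
v=3: a=3^-6·(≡2), b=3^-6·(≡1) mod 3; (2|3)=-1, (1|3)=+1; (−1)^{-6·-6·1}·(-1)^-6·(+1)^-6 = +1.
v=13: a=13^9·(≡4), b=13^6·(≡11) mod 13; (4|13)=+1, (11|13)=-1; (−1)^{9·6·6}·(+1)^6·(-1)^9 = -1.
Ram(667667, -5) = {2, 5, 11, 13}; no ℚ_2-point on the conic.

[2, 5, 11, 13]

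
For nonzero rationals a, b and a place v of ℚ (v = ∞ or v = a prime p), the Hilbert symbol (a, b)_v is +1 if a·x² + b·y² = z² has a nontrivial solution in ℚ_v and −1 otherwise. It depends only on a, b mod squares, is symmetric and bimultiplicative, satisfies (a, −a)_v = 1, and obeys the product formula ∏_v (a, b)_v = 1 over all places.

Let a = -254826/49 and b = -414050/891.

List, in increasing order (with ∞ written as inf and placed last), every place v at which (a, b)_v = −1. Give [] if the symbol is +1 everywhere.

(a, b) ≡ (-26, -22) mod (ℚ^×)²; places V = {2, 3, 5, 7, 11, 13, ∞}.
(a,b)_2: α=1, β=1; u≡3, v≡5 (mod 8); ε(u)ε(v)=1·0, αω(v)=1·1, βω(u)=1·1; sum ≡ 0  ⇒  +1.
(a,b)_7: α=-2, u≡2; β=2, v≡3 (mod 7); (2|7)=+1, (3|7)=-1; sign (−1)^0·+1^2·-1^-2 = +1.
(a,b)_13: α=1, u≡8; β=2, v≡1 (mod 13); (8|13)=-1, (1|13)=+1; sign (−1)^0·-1^2·+1^1 = +1.
(a,b)_5: α=0, u≡1; β=2, v≡3 (mod 5); (1|5)=+1, (3|5)=-1; sign (−1)^0·+1^2·-1^0 = +1.
(a,b)_∞: sgn(-26)=−, sgn(-22)=−, so -1.
(a,b)_11: α=2, u≡10; β=-1, v≡3 (mod 11); (10|11)=-1, (3|11)=+1; sign (−1)^0·-1^-1·+1^2 = -1.
(a,b)_3: α=4, u≡1; β=-4, v≡2 (mod 3); (1|3)=+1, (2|3)=-1; sign (−1)^0·+1^-4·-1^4 = +1.
Ram(-26, -22) = {11, ∞}; no ℚ_11-point on the conic.

[11, inf]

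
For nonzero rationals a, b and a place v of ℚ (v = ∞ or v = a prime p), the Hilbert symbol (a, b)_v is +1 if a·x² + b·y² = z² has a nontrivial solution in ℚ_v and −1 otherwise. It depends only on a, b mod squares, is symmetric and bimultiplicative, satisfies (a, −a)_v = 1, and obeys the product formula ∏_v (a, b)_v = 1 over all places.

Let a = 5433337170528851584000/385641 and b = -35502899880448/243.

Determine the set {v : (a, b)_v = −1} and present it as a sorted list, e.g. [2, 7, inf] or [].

Mod squares: a ≡ 385, b ≡ -6006. Check v ∈ {∞, 2, 3, 5, 7, 11, 13, 23, 29, 31, 41}.
v=2: v_2(a)=10, v_2(b)=9; units ≡ 1, 5 (mod 8); ε·ε+αω+βω = 0·0+10·1+9·0 ≡ 0  ⇒  (a,b)_2 = +1.
v=7: a=7^5·(≡3), b=7^3·(≡5) mod 7; (3|7)=-1, (5|7)=-1; (−1)^{5·3·3}·(-1)^3·(-1)^5 = -1.
v=∞: 385 > 0 and -6006 < 0  ⇒  (a,b)_∞ = +1.
v=31: a=31^2·(≡15), b=31^0·(≡1) mod 31; (15|31)=-1, (1|31)=+1; (−1)^{2·0·15}·(-1)^0·(+1)^2 = +1.
v=3: a=3^-6·(≡1), b=3^-5·(≡2) mod 3; (1|3)=+1, (2|3)=-1; (−1)^{-6·-5·1}·(+1)^-5·(-1)^-6 = +1.
v=13: a=13^2·(≡7), b=13^1·(≡5) mod 13; (7|13)=-1, (5|13)=-1; (−1)^{2·1·6}·(-1)^1·(-1)^2 = -1.
v=29: a=29^2·(≡8), b=29^2·(≡12) mod 29; (8|29)=-1, (12|29)=-1; (−1)^{2·2·14}·(-1)^2·(-1)^2 = +1.
v=11: a=11^1·(≡8), b=11^1·(≡9) mod 11; (8|11)=-1, (9|11)=+1; (−1)^{1·1·5}·(-1)^1·(+1)^1 = +1.
v=41: a=41^2·(≡21), b=41^2·(≡16) mod 41; (21|41)=+1, (16|41)=+1; (−1)^{2·2·20}·(+1)^2·(+1)^2 = +1.
v=23: a=23^-2·(≡14), b=23^0·(≡5) mod 23; (14|23)=-1, (5|23)=-1; (−1)^{-2·0·11}·(-1)^0·(-1)^-2 = +1.
v=5: a=5^3·(≡2), b=5^0·(≡4) mod 5; (2|5)=-1, (4|5)=+1; (−1)^{3·0·2}·(-1)^0·(+1)^3 = +1.
|Ram(385, -6006)| = 2, even; anisotropic at {7, 13}.

[7, 13]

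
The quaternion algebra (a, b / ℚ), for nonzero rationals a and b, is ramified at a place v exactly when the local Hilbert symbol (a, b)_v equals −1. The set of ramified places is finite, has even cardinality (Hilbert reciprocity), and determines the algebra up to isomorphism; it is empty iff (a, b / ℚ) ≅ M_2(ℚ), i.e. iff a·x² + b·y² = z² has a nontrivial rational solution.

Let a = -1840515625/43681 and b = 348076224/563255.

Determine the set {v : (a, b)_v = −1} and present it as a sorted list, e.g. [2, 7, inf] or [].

[3, 5]

Mod squares: a ≡ -697, b ≡ 198645. Check v ∈ {∞, 2, 3, 5, 7, 11, 13, 17, 19, 41}.
v=∞: -697 < 0 and 198645 > 0  ⇒  (a,b)_∞ = +1.
v=13: a=13^2·(≡8), b=13^0·(≡7) mod 13; (8|13)=-1, (7|13)=-1; (−1)^{2·0·6}·(-1)^0·(-1)^2 = +1.
v=19: a=19^-2·(≡7), b=19^-1·(≡1) mod 19; (7|19)=+1, (1|19)=+1; (−1)^{-2·-1·9}·(+1)^-1·(+1)^-2 = +1.
v=11: a=11^-2·(≡7), b=11^-2·(≡6) mod 11; (7|11)=-1, (6|11)=-1; (−1)^{-2·-2·5}·(-1)^-2·(-1)^-2 = +1.
v=41: a=41^1·(≡30), b=41^1·(≡14) mod 41; (30|41)=-1, (14|41)=-1; (−1)^{1·1·20}·(-1)^1·(-1)^1 = +1.
v=17: a=17^1·(≡6), b=17^3·(≡7) mod 17; (6|17)=-1, (7|17)=-1; (−1)^{1·3·8}·(-1)^3·(-1)^1 = +1.
v=2: v_2(a)=0, v_2(b)=6; units ≡ 7, 5 (mod 8); ε·ε+αω+βω = 1·0+0·1+6·0 ≡ 0  ⇒  (a,b)_2 = +1.
v=7: a=7^0·(≡3), b=7^-2·(≡6) mod 7; (3|7)=-1, (6|7)=-1; (−1)^{0·-2·3}·(-1)^-2·(-1)^0 = +1.
v=5: a=5^6·(≡2), b=5^-1·(≡4) mod 5; (2|5)=-1, (4|5)=+1; (−1)^{6·-1·2}·(-1)^-1·(+1)^6 = -1.
v=3: a=3^0·(≡2), b=3^3·(≡2) mod 3; (2|3)=-1, (2|3)=-1; (−1)^{0·3·1}·(-1)^3·(-1)^0 = -1.
|Ram(-697, 198645)| = 2, even; anisotropic at {3, 5}.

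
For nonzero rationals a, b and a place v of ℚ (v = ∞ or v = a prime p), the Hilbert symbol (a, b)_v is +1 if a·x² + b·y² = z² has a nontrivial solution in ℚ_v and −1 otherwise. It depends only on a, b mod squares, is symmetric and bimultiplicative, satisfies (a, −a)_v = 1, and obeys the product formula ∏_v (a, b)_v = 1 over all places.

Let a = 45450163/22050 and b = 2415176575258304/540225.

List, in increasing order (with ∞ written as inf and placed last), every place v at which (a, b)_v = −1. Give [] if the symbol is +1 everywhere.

(a, b) ≡ (374, 11) mod (ℚ^×)²; places V = {2, 3, 5, 7, 11, 13, 17, 29, ∞}.
(a,b)_7: α=-2, u≡5; β=-4, v≡4 (mod 7); (5|7)=-1, (4|7)=+1; sign (−1)^0·-1^-4·+1^-2 = +1.
(a,b)_3: α=-2, u≡2; β=-2, v≡2 (mod 3); (2|3)=-1, (2|3)=-1; sign (−1)^0·-1^-2·-1^-2 = +1.
(a,b)_∞: sgn(374)=+, sgn(11)=+, so +1.
(a,b)_13: α=0, u≡9; β=2, v≡7 (mod 13); (9|13)=+1, (7|13)=-1; sign (−1)^0·+1^2·-1^0 = +1.
(a,b)_5: α=-2, u≡4; β=-2, v≡1 (mod 5); (4|5)=+1, (1|5)=+1; sign (−1)^0·+1^-2·+1^-2 = +1.
(a,b)_17: α=3, u≡3; β=6, v≡5 (mod 17); (3|17)=-1, (5|17)=-1; sign (−1)^0·-1^6·-1^3 = -1.
(a,b)_11: α=1, u≡4; β=1, v≡5 (mod 11); (4|11)=+1, (5|11)=+1; sign (−1)^1·+1^1·+1^1 = -1.
(a,b)_29: α=2, u≡19; β=2, v≡12 (mod 29); (19|29)=-1, (12|29)=-1; sign (−1)^0·-1^2·-1^2 = +1.
(a,b)_2: α=-1, β=6; u≡3, v≡3 (mod 8); ε(u)ε(v)=1·1, αω(v)=-1·1, βω(u)=6·1; sum ≡ 0  ⇒  +1.
(374, 11 / ℚ) ramifies at {11, 17}: a division algebra.

[11, 17]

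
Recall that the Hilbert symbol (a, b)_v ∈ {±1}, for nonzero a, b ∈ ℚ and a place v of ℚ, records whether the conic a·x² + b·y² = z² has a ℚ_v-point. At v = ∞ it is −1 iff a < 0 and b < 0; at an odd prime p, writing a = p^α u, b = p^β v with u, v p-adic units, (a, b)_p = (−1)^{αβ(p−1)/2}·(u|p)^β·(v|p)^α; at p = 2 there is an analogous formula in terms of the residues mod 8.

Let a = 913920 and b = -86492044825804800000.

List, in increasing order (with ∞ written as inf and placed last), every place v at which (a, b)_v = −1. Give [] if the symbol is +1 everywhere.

[3, 7, 13, 17]

(a, b) ≡ (3570, -130) mod (ℚ^×)²; places V = {2, 3, 5, 7, 13, 17, ∞}.
(a,b)_7: α=1, u≡3; β=4, v≡3 (mod 7); (3|7)=-1, (3|7)=-1; sign (−1)^0·-1^4·-1^1 = -1.
(a,b)_5: α=1, u≡4; β=5, v≡4 (mod 5); (4|5)=+1, (4|5)=+1; sign (−1)^0·+1^5·+1^1 = +1.
(a,b)_2: α=9, β=17; u≡1, v≡7 (mod 8); ε(u)ε(v)=0·1, αω(v)=9·0, βω(u)=17·0; sum ≡ 0  ⇒  +1.
(a,b)_∞: sgn(3570)=+, sgn(-130)=−, so +1.
(a,b)_13: α=0, u≡7; β=1, v≡3 (mod 13); (7|13)=-1, (3|13)=+1; sign (−1)^0·-1^1·+1^0 = -1.
(a,b)_3: α=1, u≡2; β=4, v≡2 (mod 3); (2|3)=-1, (2|3)=-1; sign (−1)^0·-1^4·-1^1 = -1.
(a,b)_17: α=1, u≡6; β=4, v≡10 (mod 17); (6|17)=-1, (10|17)=-1; sign (−1)^0·-1^4·-1^1 = -1.
(3570, -130 / ℚ) ramifies at {3, 7, 13, 17}: a division algebra.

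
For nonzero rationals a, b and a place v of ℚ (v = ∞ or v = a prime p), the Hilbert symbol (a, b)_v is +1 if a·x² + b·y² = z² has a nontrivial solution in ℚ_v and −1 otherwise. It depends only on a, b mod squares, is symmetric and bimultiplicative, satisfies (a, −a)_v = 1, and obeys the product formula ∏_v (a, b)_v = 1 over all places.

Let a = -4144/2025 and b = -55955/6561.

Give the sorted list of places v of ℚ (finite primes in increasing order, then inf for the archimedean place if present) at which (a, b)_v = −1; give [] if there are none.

(a, b) ≡ (-259, -155) mod (ℚ^×)²; places V = {2, 3, 5, 7, 19, 31, 37, ∞}.
(a,b)_7: α=1, u≡5; β=0, v≡5 (mod 7); (5|7)=-1, (5|7)=-1; sign (−1)^0·-1^0·-1^1 = -1.
(a,b)_5: α=-2, u≡1; β=1, v≡4 (mod 5); (1|5)=+1, (4|5)=+1; sign (−1)^0·+1^1·+1^-2 = +1.
(a,b)_37: α=1, u≡26; β=0, v≡33 (mod 37); (26|37)=+1, (33|37)=+1; sign (−1)^0·+1^0·+1^1 = +1.
(a,b)_2: α=4, β=0; u≡5, v≡5 (mod 8); ε(u)ε(v)=0·0, αω(v)=4·1, βω(u)=0·1; sum ≡ 0  ⇒  +1.
(a,b)_31: α=0, u≡1; β=1, v≡26 (mod 31); (1|31)=+1, (26|31)=-1; sign (−1)^0·+1^1·-1^0 = +1.
(a,b)_∞: sgn(-259)=−, sgn(-155)=−, so -1.
(a,b)_19: α=0, u≡5; β=2, v≡9 (mod 19); (5|19)=+1, (9|19)=+1; sign (−1)^0·+1^2·+1^0 = +1.
(a,b)_3: α=-4, u≡2; β=-8, v≡1 (mod 3); (2|3)=-1, (1|3)=+1; sign (−1)^0·-1^-8·+1^-4 = +1.
|Ram(-259, -155)| = 2, even; anisotropic at {7, ∞}.

[7, inf]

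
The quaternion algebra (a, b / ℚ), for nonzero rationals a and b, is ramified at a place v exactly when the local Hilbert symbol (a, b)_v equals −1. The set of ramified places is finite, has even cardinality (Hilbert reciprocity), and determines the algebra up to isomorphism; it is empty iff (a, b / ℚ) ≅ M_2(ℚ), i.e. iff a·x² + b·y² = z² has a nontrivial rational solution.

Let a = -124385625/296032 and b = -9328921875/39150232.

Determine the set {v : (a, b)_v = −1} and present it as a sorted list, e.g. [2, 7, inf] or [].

(a, b) ≡ (-6006, -2002) mod (ℚ^×)²; places V = {2, 3, 5, 7, 11, 13, 23, 29, ∞}.
(a,b)_∞: sgn(-6006)=−, sgn(-2002)=−, so -1.
(a,b)_3: α=7, u≡2; β=8, v≡2 (mod 3); (2|3)=-1, (2|3)=-1; sign (−1)^0·-1^8·-1^7 = -1.
(a,b)_2: α=-5, β=-3; u≡5, v≡7 (mod 8); ε(u)ε(v)=0·1, αω(v)=-5·0, βω(u)=-3·1; sum ≡ 1  ⇒  -1.
(a,b)_23: α=0, u≡15; β=-2, v≡15 (mod 23); (15|23)=-1, (15|23)=-1; sign (−1)^0·-1^-2·-1^0 = +1.
(a,b)_13: α=1, u≡2; β=1, v≡6 (mod 13); (2|13)=-1, (6|13)=-1; sign (−1)^0·-1^1·-1^1 = +1.
(a,b)_7: α=1, u≡3; β=1, v≡1 (mod 7); (3|7)=-1, (1|7)=+1; sign (−1)^1·-1^1·+1^1 = +1.
(a,b)_11: α=-1, u≡9; β=-1, v≡5 (mod 11); (9|11)=+1, (5|11)=+1; sign (−1)^1·+1^-1·+1^-1 = -1.
(a,b)_5: α=4, u≡4; β=6, v≡2 (mod 5); (4|5)=+1, (2|5)=-1; sign (−1)^0·+1^6·-1^4 = +1.
(a,b)_29: α=-2, u≡11; β=-2, v≡24 (mod 29); (11|29)=-1, (24|29)=+1; sign (−1)^0·-1^-2·+1^-2 = +1.
(-6006, -2002 / ℚ) ramifies at {2, 3, 11, ∞}: a division algebra.

[2, 3, 11, inf]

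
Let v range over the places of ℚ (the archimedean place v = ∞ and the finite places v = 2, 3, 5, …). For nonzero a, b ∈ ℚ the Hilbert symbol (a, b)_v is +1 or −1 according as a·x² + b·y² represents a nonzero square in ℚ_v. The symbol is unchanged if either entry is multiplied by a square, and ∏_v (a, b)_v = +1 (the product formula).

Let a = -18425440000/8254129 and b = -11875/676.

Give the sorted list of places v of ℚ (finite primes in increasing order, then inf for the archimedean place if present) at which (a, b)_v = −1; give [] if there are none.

[29, inf]

(a, b) ≡ (-319, -19) mod (ℚ^×)²; places V = {2, 5, 11, 13, 17, 19, 29, ∞}.
(a,b)_13: α=-4, u≡11; β=-2, v≡5 (mod 13); (11|13)=-1, (5|13)=-1; sign (−1)^0·-1^-2·-1^-4 = +1.
(a,b)_11: α=1, u≡1; β=0, v≡1 (mod 11); (1|11)=+1, (1|11)=+1; sign (−1)^0·+1^0·+1^1 = +1.
(a,b)_19: α=2, u≡5; β=1, v≡14 (mod 19); (5|19)=+1, (14|19)=-1; sign (−1)^0·+1^1·-1^2 = +1.
(a,b)_2: α=8, β=-2; u≡1, v≡5 (mod 8); ε(u)ε(v)=0·0, αω(v)=8·1, βω(u)=-2·0; sum ≡ 0  ⇒  +1.
(a,b)_17: α=-2, u≡4; β=0, v≡15 (mod 17); (4|17)=+1, (15|17)=+1; sign (−1)^0·+1^0·+1^-2 = +1.
(a,b)_5: α=4, u≡4; β=4, v≡1 (mod 5); (4|5)=+1, (1|5)=+1; sign (−1)^0·+1^4·+1^4 = +1.
(a,b)_∞: sgn(-319)=−, sgn(-19)=−, so -1.
(a,b)_29: α=1, u≡18; β=0, v≡21 (mod 29); (18|29)=-1, (21|29)=-1; sign (−1)^0·-1^0·-1^1 = -1.
(-319, -19 / ℚ) ramifies at {29, ∞}: a division algebra.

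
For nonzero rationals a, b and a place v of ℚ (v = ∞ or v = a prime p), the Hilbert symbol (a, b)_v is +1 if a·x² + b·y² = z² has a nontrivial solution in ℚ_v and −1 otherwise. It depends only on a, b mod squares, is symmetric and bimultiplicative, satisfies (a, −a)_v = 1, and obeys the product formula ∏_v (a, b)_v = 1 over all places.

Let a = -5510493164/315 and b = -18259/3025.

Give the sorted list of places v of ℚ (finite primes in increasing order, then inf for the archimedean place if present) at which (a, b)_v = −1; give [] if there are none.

(a, b) ≡ (-385, -19) mod (ℚ^×)²; places V = {2, 3, 5, 7, 11, 19, 31, ∞}.
(a,b)_11: α=1, u≡5; β=-2, v≡4 (mod 11); (5|11)=+1, (4|11)=+1; sign (−1)^0·+1^-2·+1^1 = +1.
(a,b)_19: α=4, u≡13; β=1, v≡2 (mod 19); (13|19)=-1, (2|19)=-1; sign (−1)^0·-1^1·-1^4 = -1.
(a,b)_∞: sgn(-385)=−, sgn(-19)=−, so -1.
(a,b)_7: α=-1, u≡2; β=0, v≡4 (mod 7); (2|7)=+1, (4|7)=+1; sign (−1)^0·+1^0·+1^-1 = +1.
(a,b)_5: α=-1, u≡2; β=-2, v≡1 (mod 5); (2|5)=-1, (1|5)=+1; sign (−1)^0·-1^-2·+1^-1 = +1.
(a,b)_2: α=2, β=0; u≡7, v≡5 (mod 8); ε(u)ε(v)=1·0, αω(v)=2·1, βω(u)=0·0; sum ≡ 0  ⇒  +1.
(a,b)_31: α=2, u≡14; β=2, v≡11 (mod 31); (14|31)=+1, (11|31)=-1; sign (−1)^0·+1^2·-1^2 = +1.
(a,b)_3: α=-2, u≡2; β=0, v≡2 (mod 3); (2|3)=-1, (2|3)=-1; sign (−1)^0·-1^0·-1^-2 = +1.
(-385, -19 / ℚ) ramifies at {19, ∞}: a division algebra.

[19, inf]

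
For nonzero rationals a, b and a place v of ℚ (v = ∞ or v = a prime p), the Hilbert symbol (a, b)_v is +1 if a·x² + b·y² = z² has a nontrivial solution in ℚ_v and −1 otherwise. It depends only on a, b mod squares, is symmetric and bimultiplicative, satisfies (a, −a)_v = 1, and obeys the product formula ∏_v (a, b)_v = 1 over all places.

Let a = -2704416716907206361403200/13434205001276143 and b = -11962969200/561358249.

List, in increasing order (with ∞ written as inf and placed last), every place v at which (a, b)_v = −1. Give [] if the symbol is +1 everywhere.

Mod squares: a ≡ -40579, b ≡ -7. Check v ∈ {∞, 2, 3, 5, 7, 11, 13, 17, 19, 29, 31, 43, 53}.
v=13: a=13^2·(≡6), b=13^2·(≡2) mod 13; (6|13)=-1, (2|13)=-1; (−1)^{2·2·6}·(-1)^2·(-1)^2 = +1.
v=31: a=31^3·(≡29), b=31^0·(≡11) mod 31; (29|31)=-1, (11|31)=-1; (−1)^{3·0·15}·(-1)^0·(-1)^3 = -1.
v=5: a=5^2·(≡4), b=5^2·(≡3) mod 5; (4|5)=+1, (3|5)=-1; (−1)^{2·2·2}·(+1)^2·(-1)^2 = +1.
v=11: a=11^1·(≡6), b=11^0·(≡5) mod 11; (6|11)=-1, (5|11)=+1; (−1)^{1·0·5}·(-1)^0·(+1)^1 = +1.
v=19: a=19^-2·(≡5), b=19^-2·(≡14) mod 19; (5|19)=+1, (14|19)=-1; (−1)^{-2·-2·9}·(+1)^-2·(-1)^-2 = +1.
v=17: a=17^1·(≡7), b=17^0·(≡3) mod 17; (7|17)=-1, (3|17)=-1; (−1)^{1·0·8}·(-1)^0·(-1)^1 = -1.
v=∞: -40579 < 0 and -7 < 0  ⇒  (a,b)_∞ = -1.
v=43: a=43^-6·(≡24), b=43^-2·(≡4) mod 43; (24|43)=+1, (4|43)=+1; (−1)^{-6·-2·21}·(+1)^-2·(+1)^-6 = +1.
v=2: v_2(a)=6, v_2(b)=4; units ≡ 5, 1 (mod 8); ε·ε+αω+βω = 0·0+6·0+4·1 ≡ 0  ⇒  (a,b)_2 = +1.
v=3: a=3^4·(≡2), b=3^2·(≡2) mod 3; (2|3)=-1, (2|3)=-1; (−1)^{4·2·1}·(-1)^2·(-1)^4 = +1.
v=29: a=29^-2·(≡11), b=29^-2·(≡24) mod 29; (11|29)=-1, (24|29)=+1; (−1)^{-2·-2·14}·(-1)^-2·(+1)^-2 = +1.
v=53: a=53^6·(≡41), b=53^2·(≡17) mod 53; (41|53)=-1, (17|53)=+1; (−1)^{6·2·26}·(-1)^2·(+1)^6 = +1.
v=7: a=7^-1·(≡6), b=7^1·(≡6) mod 7; (6|7)=-1, (6|7)=-1; (−1)^{-1·1·3}·(-1)^1·(-1)^-1 = -1.
(-40579, -7 / ℚ) ramifies at {7, 17, 31, ∞}: a division algebra.

[7, 17, 31, inf]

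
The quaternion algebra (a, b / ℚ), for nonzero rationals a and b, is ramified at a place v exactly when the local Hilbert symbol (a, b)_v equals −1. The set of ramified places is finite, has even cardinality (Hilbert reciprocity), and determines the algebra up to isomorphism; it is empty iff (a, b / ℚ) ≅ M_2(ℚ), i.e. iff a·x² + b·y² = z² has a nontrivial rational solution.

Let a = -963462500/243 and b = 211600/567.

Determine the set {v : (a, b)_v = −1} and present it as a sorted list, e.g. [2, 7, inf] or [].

Mod squares: a ≡ -195, b ≡ 7. Check v ∈ {∞, 2, 3, 5, 7, 11, 13, 23}.
v=13: a=13^1·(≡5), b=13^0·(≡8) mod 13; (5|13)=-1, (8|13)=-1; (−1)^{1·0·6}·(-1)^0·(-1)^1 = -1.
v=7: a=7^2·(≡2), b=7^-1·(≡1) mod 7; (2|7)=+1, (1|7)=+1; (−1)^{2·-1·3}·(+1)^-1·(+1)^2 = +1.
v=5: a=5^5·(≡4), b=5^2·(≡2) mod 5; (4|5)=+1, (2|5)=-1; (−1)^{5·2·2}·(+1)^2·(-1)^5 = -1.
v=11: a=11^2·(≡4), b=11^0·(≡8) mod 11; (4|11)=+1, (8|11)=-1; (−1)^{2·0·5}·(+1)^0·(-1)^2 = +1.
v=3: a=3^-5·(≡1), b=3^-4·(≡1) mod 3; (1|3)=+1, (1|3)=+1; (−1)^{-5·-4·1}·(+1)^-4·(+1)^-5 = +1.
v=∞: -195 < 0 and 7 > 0  ⇒  (a,b)_∞ = +1.
v=23: a=23^0·(≡9), b=23^2·(≡19) mod 23; (9|23)=+1, (19|23)=-1; (−1)^{0·2·11}·(+1)^2·(-1)^0 = +1.
v=2: v_2(a)=2, v_2(b)=4; units ≡ 5, 7 (mod 8); ε·ε+αω+βω = 0·1+2·0+4·1 ≡ 0  ⇒  (a,b)_2 = +1.
(-195, 7 / ℚ) ramifies at {5, 13}: a division algebra.

[5, 13]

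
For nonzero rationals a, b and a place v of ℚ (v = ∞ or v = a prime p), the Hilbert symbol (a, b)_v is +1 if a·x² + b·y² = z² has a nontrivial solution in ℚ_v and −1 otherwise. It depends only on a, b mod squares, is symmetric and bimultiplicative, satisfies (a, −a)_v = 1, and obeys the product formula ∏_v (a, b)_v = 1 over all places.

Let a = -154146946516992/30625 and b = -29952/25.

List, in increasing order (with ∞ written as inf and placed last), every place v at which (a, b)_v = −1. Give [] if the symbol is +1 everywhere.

Mod squares: a ≡ -1122, b ≡ -13. Check v ∈ {∞, 2, 3, 5, 7, 11, 13, 17}.
v=∞: -1122 < 0 and -13 < 0  ⇒  (a,b)_∞ = -1.
v=17: a=17^1·(≡2), b=17^0·(≡13) mod 17; (2|17)=+1, (13|17)=+1; (−1)^{1·0·8}·(+1)^0·(+1)^1 = +1.
v=13: a=13^2·(≡12), b=13^1·(≡3) mod 13; (12|13)=+1, (3|13)=+1; (−1)^{2·1·6}·(+1)^1·(+1)^2 = +1.
v=11: a=11^3·(≡6), b=11^0·(≡4) mod 11; (6|11)=-1, (4|11)=+1; (−1)^{3·0·5}·(-1)^0·(+1)^3 = +1.
v=7: a=7^-2·(≡6), b=7^0·(≡2) mod 7; (6|7)=-1, (2|7)=+1; (−1)^{-2·0·3}·(-1)^0·(+1)^-2 = +1.
v=2: v_2(a)=11, v_2(b)=8; units ≡ 7, 3 (mod 8); ε·ε+αω+βω = 1·1+11·1+8·0 ≡ 0  ⇒  (a,b)_2 = +1.
v=5: a=5^-4·(≡2), b=5^-2·(≡3) mod 5; (2|5)=-1, (3|5)=-1; (−1)^{-4·-2·2}·(-1)^-2·(-1)^-4 = +1.
v=3: a=3^9·(≡1), b=3^2·(≡2) mod 3; (1|3)=+1, (2|3)=-1; (−1)^{9·2·1}·(+1)^2·(-1)^9 = -1.
|Ram(-1122, -13)| = 2, even; anisotropic at {3, ∞}.

[3, inf]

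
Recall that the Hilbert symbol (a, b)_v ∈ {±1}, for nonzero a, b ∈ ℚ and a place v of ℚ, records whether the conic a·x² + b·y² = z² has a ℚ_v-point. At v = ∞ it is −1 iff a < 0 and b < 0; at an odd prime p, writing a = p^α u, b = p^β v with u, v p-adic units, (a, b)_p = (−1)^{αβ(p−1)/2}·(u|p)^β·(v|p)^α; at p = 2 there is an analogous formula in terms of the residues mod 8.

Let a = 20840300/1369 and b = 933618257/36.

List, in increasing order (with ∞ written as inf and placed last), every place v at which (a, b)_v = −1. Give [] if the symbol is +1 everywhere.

[11, 17]

(a, b) ≡ (208403, 3230513) mod (ℚ^×)²; places V = {2, 3, 5, 11, 13, 17, 19, 23, 29, 37, 41, ∞}.
(a,b)_13: α=1, u≡11; β=1, v≡7 (mod 13); (11|13)=-1, (7|13)=-1; sign (−1)^0·-1^1·-1^1 = +1.
(a,b)_23: α=1, u≡7; β=0, v≡2 (mod 23); (7|23)=-1, (2|23)=+1; sign (−1)^0·-1^0·+1^1 = +1.
(a,b)_17: α=1, u≡9; β=2, v≡10 (mod 17); (9|17)=+1, (10|17)=-1; sign (−1)^0·+1^2·-1^1 = -1.
(a,b)_37: α=-2, u≡13; β=0, v≡5 (mod 37); (13|37)=-1, (5|37)=-1; sign (−1)^0·-1^0·-1^-2 = +1.
(a,b)_3: α=0, u≡2; β=-2, v≡2 (mod 3); (2|3)=-1, (2|3)=-1; sign (−1)^0·-1^-2·-1^0 = +1.
(a,b)_29: α=0, u≡5; β=1, v≡3 (mod 29); (5|29)=+1, (3|29)=-1; sign (−1)^0·+1^1·-1^0 = +1.
(a,b)_∞: sgn(208403)=+, sgn(3230513)=+, so +1.
(a,b)_41: α=1, u≡4; β=1, v≡20 (mod 41); (4|41)=+1, (20|41)=+1; sign (−1)^0·+1^1·+1^1 = +1.
(a,b)_19: α=0, u≡17; β=1, v≡8 (mod 19); (17|19)=+1, (8|19)=-1; sign (−1)^0·+1^1·-1^0 = +1.
(a,b)_5: α=2, u≡3; β=0, v≡2 (mod 5); (3|5)=-1, (2|5)=-1; sign (−1)^0·-1^0·-1^2 = +1.
(a,b)_11: α=0, u≡6; β=1, v≡5 (mod 11); (6|11)=-1, (5|11)=+1; sign (−1)^0·-1^1·+1^0 = -1.
(a,b)_2: α=2, β=-2; u≡3, v≡1 (mod 8); ε(u)ε(v)=1·0, αω(v)=2·0, βω(u)=-2·1; sum ≡ 0  ⇒  +1.
|Ram(208403, 3230513)| = 2, even; anisotropic at {11, 17}.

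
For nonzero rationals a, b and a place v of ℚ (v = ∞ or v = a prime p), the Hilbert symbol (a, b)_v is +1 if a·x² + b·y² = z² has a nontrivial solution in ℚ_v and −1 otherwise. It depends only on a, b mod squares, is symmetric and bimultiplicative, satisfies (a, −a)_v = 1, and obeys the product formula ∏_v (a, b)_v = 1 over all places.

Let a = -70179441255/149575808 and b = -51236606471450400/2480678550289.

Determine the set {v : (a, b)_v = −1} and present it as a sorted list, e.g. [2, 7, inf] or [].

[11, inf]

Mod squares: a ≡ -110, b ≡ -66. Check v ∈ {∞, 2, 3, 5, 7, 11, 13, 23, 31, 47}.
v=7: a=7^4·(≡2), b=7^4·(≡4) mod 7; (2|7)=+1, (4|7)=+1; (−1)^{4·4·3}·(+1)^4·(+1)^4 = +1.
v=13: a=13^0·(≡5), b=13^2·(≡12) mod 13; (5|13)=-1, (12|13)=+1; (−1)^{0·2·6}·(-1)^2·(+1)^0 = +1.
v=2: v_2(a)=-7, v_2(b)=5; units ≡ 1, 7 (mod 8); ε·ε+αω+βω = 0·1+-7·0+5·0 ≡ 0  ⇒  (a,b)_2 = +1.
v=11: a=11^1·(≡1), b=11^1·(≡5) mod 11; (1|11)=+1, (5|11)=+1; (−1)^{1·1·5}·(+1)^1·(+1)^1 = -1.
v=47: a=47^-2·(≡35), b=47^-4·(≡14) mod 47; (35|47)=-1, (14|47)=+1; (−1)^{-2·-4·23}·(-1)^-4·(+1)^-2 = +1.
v=23: a=23^-2·(≡22), b=23^-2·(≡18) mod 23; (22|23)=-1, (18|23)=+1; (−1)^{-2·-2·11}·(-1)^-2·(+1)^-2 = +1.
v=31: a=31^0·(≡20), b=31^-2·(≡21) mod 31; (20|31)=+1, (21|31)=-1; (−1)^{0·-2·15}·(+1)^-2·(-1)^0 = +1.
v=3: a=3^12·(≡1), b=3^15·(≡2) mod 3; (1|3)=+1, (2|3)=-1; (−1)^{12·15·1}·(+1)^15·(-1)^12 = +1.
v=5: a=5^1·(≡3), b=5^2·(≡1) mod 5; (3|5)=-1, (1|5)=+1; (−1)^{1·2·2}·(-1)^2·(+1)^1 = +1.
v=∞: -110 < 0 and -66 < 0  ⇒  (a,b)_∞ = -1.
Ram(-110, -66) = {11, ∞}; no ℚ_11-point on the conic.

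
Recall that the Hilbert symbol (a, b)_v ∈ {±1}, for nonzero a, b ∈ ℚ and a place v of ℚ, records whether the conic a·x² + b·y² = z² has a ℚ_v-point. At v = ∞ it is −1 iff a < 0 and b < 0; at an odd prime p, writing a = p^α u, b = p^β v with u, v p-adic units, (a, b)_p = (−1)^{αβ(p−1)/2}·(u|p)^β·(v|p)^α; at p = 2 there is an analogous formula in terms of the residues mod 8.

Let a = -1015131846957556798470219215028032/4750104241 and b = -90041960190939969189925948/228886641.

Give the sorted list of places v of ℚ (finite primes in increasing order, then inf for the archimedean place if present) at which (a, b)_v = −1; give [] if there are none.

[7, 11, 29, inf]

(a, b) ≡ (-2208437, -247) mod (ℚ^×)²; places V = {2, 3, 7, 11, 13, 17, 19, 23, 29, 41, 43, ∞}.
(a,b)_11: α=3, u≡4; β=4, v≡2 (mod 11); (4|11)=+1, (2|11)=-1; sign (−1)^0·+1^4·-1^3 = -1.
(a,b)_∞: sgn(-2208437)=−, sgn(-247)=−, so -1.
(a,b)_17: α=6, u≡2; β=4, v≡16 (mod 17); (2|17)=+1, (16|17)=+1; sign (−1)^0·+1^4·+1^6 = +1.
(a,b)_19: α=2, u≡16; β=1, v≡7 (mod 19); (16|19)=+1, (7|19)=+1; sign (−1)^0·+1^1·+1^2 = +1.
(a,b)_43: α=3, u≡27; β=4, v≡25 (mod 43); (27|43)=-1, (25|43)=+1; sign (−1)^0·-1^4·+1^3 = +1.
(a,b)_41: α=-6, u≡12; β=-4, v≡16 (mod 41); (12|41)=-1, (16|41)=+1; sign (−1)^0·-1^-4·+1^-6 = +1.
(a,b)_29: α=3, u≡16; β=2, v≡27 (mod 29); (16|29)=+1, (27|29)=-1; sign (−1)^0·+1^2·-1^3 = -1.
(a,b)_13: α=2, u≡10; β=1, v≡8 (mod 13); (10|13)=+1, (8|13)=-1; sign (−1)^0·+1^1·-1^2 = +1.
(a,b)_2: α=6, β=2; u≡3, v≡1 (mod 8); ε(u)ε(v)=1·0, αω(v)=6·0, βω(u)=2·1; sum ≡ 0  ⇒  +1.
(a,b)_7: α=3, u≡3; β=2, v≡5 (mod 7); (3|7)=-1, (5|7)=-1; sign (−1)^0·-1^2·-1^3 = -1.
(a,b)_3: α=0, u≡1; β=-4, v≡2 (mod 3); (1|3)=+1, (2|3)=-1; sign (−1)^0·+1^-4·-1^0 = +1.
(a,b)_23: α=3, u≡8; β=2, v≡2 (mod 23); (8|23)=+1, (2|23)=+1; sign (−1)^0·+1^2·+1^3 = +1.
(-2208437, -247 / ℚ) ramifies at {7, 11, 29, ∞}: a division algebra.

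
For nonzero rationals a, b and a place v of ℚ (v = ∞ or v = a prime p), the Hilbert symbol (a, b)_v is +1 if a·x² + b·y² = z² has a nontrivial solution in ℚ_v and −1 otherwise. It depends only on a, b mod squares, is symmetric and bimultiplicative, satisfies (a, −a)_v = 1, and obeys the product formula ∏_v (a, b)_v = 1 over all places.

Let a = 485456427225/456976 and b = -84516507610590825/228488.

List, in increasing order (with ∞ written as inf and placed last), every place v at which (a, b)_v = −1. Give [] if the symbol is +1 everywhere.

[11, 17]

Mod squares: a ≡ 209, b ≡ -34. Check v ∈ {∞, 2, 3, 5, 7, 11, 13, 17, 19}.
v=13: a=13^-4·(≡1), b=13^-4·(≡11) mod 13; (1|13)=+1, (11|13)=-1; (−1)^{-4·-4·6}·(+1)^-4·(-1)^-4 = +1.
v=3: a=3^8·(≡2), b=3^8·(≡2) mod 3; (2|3)=-1, (2|3)=-1; (−1)^{8·8·1}·(-1)^8·(-1)^8 = +1.
v=19: a=19^1·(≡11), b=19^2·(≡4) mod 19; (11|19)=+1, (4|19)=+1; (−1)^{1·2·9}·(+1)^2·(+1)^1 = +1.
v=∞: 209 > 0 and -34 < 0  ⇒  (a,b)_∞ = +1.
v=2: v_2(a)=-4, v_2(b)=-3; units ≡ 1, 7 (mod 8); ε·ε+αω+βω = 0·1+-4·0+-3·0 ≡ 0  ⇒  (a,b)_2 = +1.
v=7: a=7^2·(≡6), b=7^4·(≡1) mod 7; (6|7)=-1, (1|7)=+1; (−1)^{2·4·3}·(-1)^4·(+1)^2 = +1.
v=17: a=17^2·(≡5), b=17^3·(≡15) mod 17; (5|17)=-1, (15|17)=+1; (−1)^{2·3·8}·(-1)^3·(+1)^2 = -1.
v=5: a=5^2·(≡4), b=5^2·(≡4) mod 5; (4|5)=+1, (4|5)=+1; (−1)^{2·2·2}·(+1)^2·(+1)^2 = +1.
v=11: a=11^1·(≡6), b=11^2·(≡2) mod 11; (6|11)=-1, (2|11)=-1; (−1)^{1·2·5}·(-1)^2·(-1)^1 = -1.
|Ram(209, -34)| = 2, even; anisotropic at {11, 17}.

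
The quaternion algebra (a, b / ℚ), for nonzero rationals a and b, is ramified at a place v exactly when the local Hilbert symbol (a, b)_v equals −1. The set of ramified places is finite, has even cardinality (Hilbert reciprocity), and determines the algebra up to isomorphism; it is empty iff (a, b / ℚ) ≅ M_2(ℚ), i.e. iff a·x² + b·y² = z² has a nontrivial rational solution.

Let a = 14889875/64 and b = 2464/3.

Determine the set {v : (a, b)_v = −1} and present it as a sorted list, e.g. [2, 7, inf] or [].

[3, 5, 7, 11, 13, 17]

Mod squares: a ≡ 12155, b ≡ 462. Check v ∈ {∞, 2, 3, 5, 7, 11, 13, 17}.
v=11: a=11^1·(≡1), b=11^1·(≡5) mod 11; (1|11)=+1, (5|11)=+1; (−1)^{1·1·5}·(+1)^1·(+1)^1 = -1.
v=13: a=13^1·(≡3), b=13^0·(≡11) mod 13; (3|13)=+1, (11|13)=-1; (−1)^{1·0·6}·(+1)^0·(-1)^1 = -1.
v=17: a=17^1·(≡4), b=17^0·(≡11) mod 17; (4|17)=+1, (11|17)=-1; (−1)^{1·0·8}·(+1)^0·(-1)^1 = -1.
v=2: v_2(a)=-6, v_2(b)=5; units ≡ 3, 7 (mod 8); ε·ε+αω+βω = 1·1+-6·0+5·1 ≡ 0  ⇒  (a,b)_2 = +1.
v=7: a=7^2·(≡5), b=7^1·(≡3) mod 7; (5|7)=-1, (3|7)=-1; (−1)^{2·1·3}·(-1)^1·(-1)^2 = -1.
v=3: a=3^0·(≡2), b=3^-1·(≡1) mod 3; (2|3)=-1, (1|3)=+1; (−1)^{0·-1·1}·(-1)^-1·(+1)^0 = -1.
v=5: a=5^3·(≡1), b=5^0·(≡3) mod 5; (1|5)=+1, (3|5)=-1; (−1)^{3·0·2}·(+1)^0·(-1)^3 = -1.
v=∞: 12155 > 0 and 462 > 0  ⇒  (a,b)_∞ = +1.
Ram(12155, 462) = {3, 5, 7, 11, 13, 17}; no ℚ_3-point on the conic.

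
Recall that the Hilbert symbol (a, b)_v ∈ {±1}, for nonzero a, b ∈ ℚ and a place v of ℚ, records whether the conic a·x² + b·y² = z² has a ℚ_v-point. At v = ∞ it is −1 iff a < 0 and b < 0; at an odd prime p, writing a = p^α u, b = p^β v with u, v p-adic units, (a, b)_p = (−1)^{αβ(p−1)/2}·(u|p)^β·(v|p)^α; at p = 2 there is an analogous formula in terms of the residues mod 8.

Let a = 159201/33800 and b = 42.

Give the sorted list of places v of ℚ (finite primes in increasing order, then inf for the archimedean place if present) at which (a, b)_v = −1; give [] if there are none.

Mod squares: a ≡ 2, b ≡ 42. Check v ∈ {∞, 2, 3, 5, 7, 13, 19}.
v=∞: 2 > 0 and 42 > 0  ⇒  (a,b)_∞ = +1.
v=2: v_2(a)=-3, v_2(b)=1; units ≡ 1, 5 (mod 8); ε·ε+αω+βω = 0·0+-3·1+1·0 ≡ 1  ⇒  (a,b)_2 = -1.
v=5: a=5^-2·(≡3), b=5^0·(≡2) mod 5; (3|5)=-1, (2|5)=-1; (−1)^{-2·0·2}·(-1)^0·(-1)^-2 = +1.
v=7: a=7^2·(≡2), b=7^1·(≡6) mod 7; (2|7)=+1, (6|7)=-1; (−1)^{2·1·3}·(+1)^1·(-1)^2 = +1.
v=3: a=3^2·(≡2), b=3^1·(≡2) mod 3; (2|3)=-1, (2|3)=-1; (−1)^{2·1·1}·(-1)^1·(-1)^2 = -1.
v=19: a=19^2·(≡15), b=19^0·(≡4) mod 19; (15|19)=-1, (4|19)=+1; (−1)^{2·0·9}·(-1)^0·(+1)^2 = +1.
v=13: a=13^-2·(≡11), b=13^0·(≡3) mod 13; (11|13)=-1, (3|13)=+1; (−1)^{-2·0·6}·(-1)^0·(+1)^-2 = +1.
Ram(2, 42) = {2, 3}; no ℚ_2-point on the conic.

[2, 3]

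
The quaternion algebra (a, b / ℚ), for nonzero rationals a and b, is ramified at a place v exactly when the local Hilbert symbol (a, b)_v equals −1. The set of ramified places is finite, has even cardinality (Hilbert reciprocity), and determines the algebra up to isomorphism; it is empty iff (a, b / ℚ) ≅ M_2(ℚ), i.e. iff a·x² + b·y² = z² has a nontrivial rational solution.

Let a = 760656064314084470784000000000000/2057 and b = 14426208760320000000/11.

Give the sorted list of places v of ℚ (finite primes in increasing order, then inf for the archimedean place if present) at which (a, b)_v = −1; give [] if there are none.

Mod squares: a ≡ 323, b ≡ 48070. Check v ∈ {∞, 2, 3, 5, 7, 11, 17, 19, 23}.
v=2: v_2(a)=24, v_2(b)=15; units ≡ 3, 3 (mod 8); ε·ε+αω+βω = 1·1+24·1+15·1 ≡ 0  ⇒  (a,b)_2 = +1.
v=3: a=3^10·(≡2), b=3^6·(≡1) mod 3; (2|3)=-1, (1|3)=+1; (−1)^{10·6·1}·(-1)^6·(+1)^10 = +1.
v=7: a=7^4·(≡1), b=7^2·(≡1) mod 7; (1|7)=+1, (1|7)=+1; (−1)^{4·2·3}·(+1)^2·(+1)^4 = +1.
v=5: a=5^12·(≡2), b=5^7·(≡1) mod 5; (2|5)=-1, (1|5)=+1; (−1)^{12·7·2}·(-1)^7·(+1)^12 = -1.
v=∞: 323 > 0 and 48070 > 0  ⇒  (a,b)_∞ = +1.
v=11: a=11^-2·(≡9), b=11^-1·(≡5) mod 11; (9|11)=+1, (5|11)=+1; (−1)^{-2·-1·5}·(+1)^-1·(+1)^-2 = +1.
v=23: a=23^2·(≡3), b=23^1·(≡11) mod 23; (3|23)=+1, (11|23)=-1; (−1)^{2·1·11}·(+1)^1·(-1)^2 = +1.
v=17: a=17^-1·(≡16), b=17^0·(≡10) mod 17; (16|17)=+1, (10|17)=-1; (−1)^{-1·0·8}·(+1)^0·(-1)^-1 = -1.
v=19: a=19^5·(≡5), b=19^3·(≡18) mod 19; (5|19)=+1, (18|19)=-1; (−1)^{5·3·9}·(+1)^3·(-1)^5 = +1.
(323, 48070 / ℚ) ramifies at {5, 17}: a division algebra.

[5, 17]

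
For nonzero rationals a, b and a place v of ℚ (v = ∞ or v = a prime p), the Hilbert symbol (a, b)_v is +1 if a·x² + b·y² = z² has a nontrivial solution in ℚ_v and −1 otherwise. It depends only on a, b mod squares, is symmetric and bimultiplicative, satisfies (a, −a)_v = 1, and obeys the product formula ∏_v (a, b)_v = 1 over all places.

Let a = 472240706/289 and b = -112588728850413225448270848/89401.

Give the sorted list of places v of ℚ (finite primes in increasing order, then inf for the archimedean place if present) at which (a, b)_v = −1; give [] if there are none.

Mod squares: a ≡ 1308146, b ≡ -7194803. Check v ∈ {∞, 2, 3, 7, 11, 13, 17, 19, 23, 41, 43, 53}.
v=23: a=23^0·(≡17), b=23^-2·(≡10) mod 23; (17|23)=-1, (10|23)=-1; (−1)^{0·-2·11}·(-1)^-2·(-1)^0 = +1.
v=17: a=17^-2·(≡1), b=17^0·(≡10) mod 17; (1|17)=+1, (10|17)=-1; (−1)^{-2·0·8}·(+1)^0·(-1)^-2 = +1.
v=13: a=13^0·(≡5), b=13^-2·(≡11) mod 13; (5|13)=-1, (11|13)=-1; (−1)^{0·-2·6}·(-1)^-2·(-1)^0 = +1.
v=53: a=53^1·(≡42), b=53^3·(≡45) mod 53; (42|53)=+1, (45|53)=-1; (−1)^{1·3·26}·(+1)^3·(-1)^1 = -1.
v=19: a=19^2·(≡18), b=19^0·(≡15) mod 19; (18|19)=-1, (15|19)=-1; (−1)^{2·0·9}·(-1)^0·(-1)^2 = +1.
v=3: a=3^0·(≡2), b=3^6·(≡1) mod 3; (2|3)=-1, (1|3)=+1; (−1)^{0·6·1}·(-1)^6·(+1)^0 = +1.
v=41: a=41^1·(≡9), b=41^3·(≡17) mod 41; (9|41)=+1, (17|41)=-1; (−1)^{1·3·20}·(+1)^3·(-1)^1 = -1.
v=∞: 1308146 > 0 and -7194803 < 0  ⇒  (a,b)_∞ = +1.
v=11: a=11^0·(≡1), b=11^1·(≡3) mod 11; (1|11)=+1, (3|11)=+1; (−1)^{0·1·5}·(+1)^1·(+1)^0 = +1.
v=7: a=7^1·(≡5), b=7^5·(≡2) mod 7; (5|7)=-1, (2|7)=+1; (−1)^{1·5·3}·(-1)^5·(+1)^1 = +1.
v=2: v_2(a)=1, v_2(b)=10; units ≡ 1, 5 (mod 8); ε·ε+αω+βω = 0·0+1·1+10·0 ≡ 1  ⇒  (a,b)_2 = -1.
v=43: a=43^1·(≡24), b=43^3·(≡31) mod 43; (24|43)=+1, (31|43)=+1; (−1)^{1·3·21}·(+1)^3·(+1)^1 = -1.
|Ram(1308146, -7194803)| = 4, even; anisotropic at {2, 41, 43, 53}.

[2, 41, 43, 53]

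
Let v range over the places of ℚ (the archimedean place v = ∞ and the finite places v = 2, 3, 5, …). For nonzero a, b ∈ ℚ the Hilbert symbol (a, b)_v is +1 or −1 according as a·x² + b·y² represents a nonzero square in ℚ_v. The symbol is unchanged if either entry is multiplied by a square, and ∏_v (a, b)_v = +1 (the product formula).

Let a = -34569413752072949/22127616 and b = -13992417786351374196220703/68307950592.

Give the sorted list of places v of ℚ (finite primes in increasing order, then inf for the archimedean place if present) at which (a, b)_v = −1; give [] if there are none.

[2, 7, 23, inf]

(a, b) ≡ (-29, -161) mod (ℚ^×)²; places V = {2, 3, 7, 19, 23, 29, 41, 47, ∞}.
(a,b)_2: α=-10, β=-10; u≡3, v≡7 (mod 8); ε(u)ε(v)=1·1, αω(v)=-10·0, βω(u)=-10·1; sum ≡ 1  ⇒  -1.
(a,b)_7: α=-4, u≡5; β=-7, v≡6 (mod 7); (5|7)=-1, (6|7)=-1; sign (−1)^0·-1^-7·-1^-4 = -1.
(a,b)_29: α=1, u≡22; β=2, v≡16 (mod 29); (22|29)=+1, (16|29)=+1; sign (−1)^0·+1^2·+1^1 = +1.
(a,b)_41: α=4, u≡17; β=6, v≡12 (mod 41); (17|41)=-1, (12|41)=-1; sign (−1)^0·-1^6·-1^4 = +1.
(a,b)_3: α=-2, u≡1; β=-4, v≡1 (mod 3); (1|3)=+1, (1|3)=+1; sign (−1)^0·+1^-4·+1^-2 = +1.
(a,b)_19: α=2, u≡4; β=4, v≡8 (mod 19); (4|19)=+1, (8|19)=-1; sign (−1)^0·+1^4·-1^2 = +1.
(a,b)_∞: sgn(-29)=−, sgn(-161)=−, so -1.
(a,b)_47: α=2, u≡8; β=2, v≡7 (mod 47); (8|47)=+1, (7|47)=+1; sign (−1)^0·+1^2·+1^2 = +1.
(a,b)_23: α=2, u≡5; β=3, v≡8 (mod 23); (5|23)=-1, (8|23)=+1; sign (−1)^0·-1^3·+1^2 = -1.
(-29, -161 / ℚ) ramifies at {2, 7, 23, ∞}: a division algebra.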